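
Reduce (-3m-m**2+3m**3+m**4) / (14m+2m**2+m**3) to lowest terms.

(-3-m+3m**2+m**3)/(14+2m+m**2)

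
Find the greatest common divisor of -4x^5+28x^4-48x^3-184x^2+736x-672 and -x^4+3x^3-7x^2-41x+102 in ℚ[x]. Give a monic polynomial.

Apply the Euclidean algorithm:
  -4x^5+28x^4-48x^3-184x^2+736x-672 = (4x-16)(-x^4+3x^3-7x^2-41x+102) + (28x^3-132x^2-328x+960)
  -x^4+3x^3-7x^2-41x+102 = (-(1/28)x-3/49)(28x^3-132x^2-328x+960) + (-(1313/49)x^2-(1313/49)x+7878/49)
  28x^3-132x^2-328x+960 = (-(1372/1313)x+7840/1313)(-(1313/49)x^2-(1313/49)x+7878/49) + (0)
Last nonzero remainder: -(1313/49)x^2-(1313/49)x+7878/49. Dividing through by -1313/49 gives the monic gcd x^2+x-6.

x^2+x-6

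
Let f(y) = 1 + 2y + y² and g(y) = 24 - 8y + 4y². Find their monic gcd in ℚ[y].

1

Euclidean algorithm in ℚ[y]:
  y² + 2y + 1 = (1/4)(4y² - 8y + 24) + (4y - 5)
  4y² - 8y + 24 = (y - 3/4)(4y - 5) + (81/4)
  4y - 5 = ((16/81)y - 20/81)(81/4) + (0)
The last nonzero remainder is the constant 81/4, so the polynomials are coprime and gcd = 1.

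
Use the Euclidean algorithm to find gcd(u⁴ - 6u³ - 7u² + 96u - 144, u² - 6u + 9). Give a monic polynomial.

Euclidean algorithm in ℚ[u]:
  u⁴ - 6u³ - 7u² + 96u - 144 = (u² - 16)(u² - 6u + 9) + (0)
The last nonzero remainder u² - 6u + 9 is already monic.

u² - 6u + 9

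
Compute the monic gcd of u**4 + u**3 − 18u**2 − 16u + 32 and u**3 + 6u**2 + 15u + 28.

By polynomial division,
  u**4 + u**3 − 18u**2 − 16u + 32 = (u − 5)(u**3 + 6u**2 + 15u + 28) + (−3u**2 + 31u + 172)
  u**3 + 6u**2 + 15u + 28 = (−(1/3)u − 49/9)(−3u**2 + 31u + 172) + ((2170/9)u + 8680/9)
  −3u**2 + 31u + 172 = (−(27/2170)u + 387/2170)((2170/9)u + 8680/9) + (0)
Last nonzero remainder: (2170/9)u + 8680/9. Dividing through by 2170/9 gives the monic gcd u + 4.

u + 4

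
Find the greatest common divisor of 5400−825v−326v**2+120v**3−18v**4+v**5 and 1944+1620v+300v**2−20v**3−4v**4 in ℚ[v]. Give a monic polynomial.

Repeated division with remainder:
  v**5−18v**4+120v**3−326v**2−825v+5400 = (−(1/4)v+23/4)(−4v**4−20v**3+300v**2+1620v+1944) + (310v**3−1646v**2−9654v−5778)
  −4v**4−20v**3+300v**2+1620v+1944 = (−(2/155)v−3196/24025)(310v**3−1646v**2−9654v−5778) + (−(1045856/24025)v**2+(6275136/24025)v+28238112/24025)
  310v**3−1646v**2−9654v−5778 = (−(3723875/522928)v−2570675/522928)(−(1045856/24025)v**2+(6275136/24025)v+28238112/24025) + (0)
Last nonzero remainder: −(1045856/24025)v**2+(6275136/24025)v+28238112/24025. Dividing through by −1045856/24025 gives the monic gcd v**2−6v−27.

−27−6v+v**2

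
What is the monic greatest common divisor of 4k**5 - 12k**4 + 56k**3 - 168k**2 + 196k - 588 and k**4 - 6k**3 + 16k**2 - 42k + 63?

k**3 - 3k**2 + 7k - 21

Apply the Euclidean algorithm:
  4k**5 - 12k**4 + 56k**3 - 168k**2 + 196k - 588 = (4k + 12)(k**4 - 6k**3 + 16k**2 - 42k + 63) + (64k**3 - 192k**2 + 448k - 1344)
  k**4 - 6k**3 + 16k**2 - 42k + 63 = ((1/64)k - 3/64)(64k**3 - 192k**2 + 448k - 1344) + (0)
Last nonzero remainder: 64k**3 - 192k**2 + 448k - 1344. Dividing through by 64 gives the monic gcd k**3 - 3k**2 + 7k - 21.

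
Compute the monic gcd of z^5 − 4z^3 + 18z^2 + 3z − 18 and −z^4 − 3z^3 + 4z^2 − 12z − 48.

z^2 − 3z + 6

Repeated division with remainder:
  z^5 − 4z^3 + 18z^2 + 3z − 18 = (−z + 3)(−z^4 − 3z^3 + 4z^2 − 12z − 48) + (9z^3 − 6z^2 − 9z + 126)
  −z^4 − 3z^3 + 4z^2 − 12z − 48 = (−(1/9)z − 11/27)(9z^3 − 6z^2 − 9z + 126) + ((5/9)z^2 − (5/3)z + 10/3)
  9z^3 − 6z^2 − 9z + 126 = ((81/5)z + 189/5)((5/9)z^2 − (5/3)z + 10/3) + (0)
Last nonzero remainder: (5/9)z^2 − (5/3)z + 10/3. Dividing through by 5/9 gives the monic gcd z^2 − 3z + 6.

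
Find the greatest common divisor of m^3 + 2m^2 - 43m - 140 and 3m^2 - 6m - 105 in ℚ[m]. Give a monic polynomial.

m^2 - 2m - 35

Euclidean algorithm in ℚ[m]:
  m^3 + 2m^2 - 43m - 140 = ((1/3)m + 4/3)(3m^2 - 6m - 105) + (0)
Last nonzero remainder: 3m^2 - 6m - 105. Dividing through by 3 gives the monic gcd m^2 - 2m - 35.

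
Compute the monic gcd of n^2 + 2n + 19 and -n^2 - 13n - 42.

Repeated division with remainder:
  n^2 + 2n + 19 = (-1)(-n^2 - 13n - 42) + (-11n - 23)
  -n^2 - 13n - 42 = ((1/11)n + 120/121)(-11n - 23) + (-2322/121)
  -11n - 23 = ((1331/2322)n + 2783/2322)(-2322/121) + (0)
The last nonzero remainder is the constant -2322/121, so the polynomials are coprime and gcd = 1.

1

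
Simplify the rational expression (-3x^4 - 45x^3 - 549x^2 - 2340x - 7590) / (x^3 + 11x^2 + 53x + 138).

(-3x^2 - 30x - 330)/(x + 6)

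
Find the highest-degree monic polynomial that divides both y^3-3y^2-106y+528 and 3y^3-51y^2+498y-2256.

Euclidean algorithm in ℚ[y]:
  y^3-3y^2-106y+528 = (1/3)(3y^3-51y^2+498y-2256) + (14y^2-272y+1280)
  3y^3-51y^2+498y-2256 = ((3/14)y+51/98)(14y^2-272y+1280) + ((17898/49)y-143184/49)
  14y^2-272y+1280 = ((343/8949)y-3920/8949)((17898/49)y-143184/49) + (0)
Last nonzero remainder: (17898/49)y-143184/49. Dividing through by 17898/49 gives the monic gcd y-8.

y-8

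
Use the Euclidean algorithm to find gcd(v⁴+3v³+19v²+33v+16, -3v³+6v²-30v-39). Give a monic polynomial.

v+1

By polynomial division,
  v⁴+3v³+19v²+33v+16 = (-(1/3)v-5/3)(-3v³+6v²-30v-39) + (19v²-30v-49)
  -3v³+6v²-30v-39 = (-(3/19)v+24/361)(19v²-30v-49) + (-(12903/361)v-12903/361)
  19v²-30v-49 = (-(6859/12903)v+17689/12903)(-(12903/361)v-12903/361) + (0)
Last nonzero remainder: -(12903/361)v-12903/361. Dividing through by -12903/361 gives the monic gcd v+1.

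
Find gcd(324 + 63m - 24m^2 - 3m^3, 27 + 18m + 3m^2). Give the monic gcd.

Euclidean algorithm in ℚ[m]:
  -3m^3 - 24m^2 + 63m + 324 = (-m - 2)(3m^2 + 18m + 27) + (126m + 378)
  3m^2 + 18m + 27 = ((1/42)m + 1/14)(126m + 378) + (0)
Last nonzero remainder: 126m + 378. Dividing through by 126 gives the monic gcd m + 3.

3 + m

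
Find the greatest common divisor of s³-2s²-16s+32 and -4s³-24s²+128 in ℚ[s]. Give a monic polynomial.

s²+2s-8

Apply the Euclidean algorithm:
  s³-2s²-16s+32 = (-1/4)(-4s³-24s²+128) + (-8s²-16s+64)
  -4s³-24s²+128 = ((1/2)s+2)(-8s²-16s+64) + (0)
Last nonzero remainder: -8s²-16s+64. Dividing through by -8 gives the monic gcd s²+2s-8.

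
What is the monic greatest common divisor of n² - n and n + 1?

1

Euclidean algorithm in ℚ[n]:
  n² - n = (n - 2)(n + 1) + (2)
  n + 1 = ((1/2)n + 1/2)(2) + (0)
The last nonzero remainder is the constant 2, so the polynomials are coprime and gcd = 1.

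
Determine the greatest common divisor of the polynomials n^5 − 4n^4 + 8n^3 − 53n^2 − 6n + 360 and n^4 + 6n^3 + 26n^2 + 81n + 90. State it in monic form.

Apply the Euclidean algorithm:
  n^5 − 4n^4 + 8n^3 − 53n^2 − 6n + 360 = (n − 10)(n^4 + 6n^3 + 26n^2 + 81n + 90) + (42n^3 + 126n^2 + 714n + 1260)
  n^4 + 6n^3 + 26n^2 + 81n + 90 = ((1/42)n + 1/14)(42n^3 + 126n^2 + 714n + 1260) + (0)
Last nonzero remainder: 42n^3 + 126n^2 + 714n + 1260. Dividing through by 42 gives the monic gcd n^3 + 3n^2 + 17n + 30.

n^3 + 3n^2 + 17n + 30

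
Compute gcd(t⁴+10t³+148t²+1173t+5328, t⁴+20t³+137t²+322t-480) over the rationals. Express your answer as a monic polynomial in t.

t²+11t+48

By polynomial division,
  t⁴+10t³+148t²+1173t+5328 = (t⁴+20t³+137t²+322t-480) + (-10t³+11t²+851t+5808)
  t⁴+20t³+137t²+322t-480 = (-(1/10)t-211/100)(-10t³+11t²+851t+5808) + ((24531/100)t²+(269841/100)t+294372/25)
  -10t³+11t²+851t+5808 = (-(1000/24531)t+12100/24531)((24531/100)t²+(269841/100)t+294372/25) + (0)
Last nonzero remainder: (24531/100)t²+(269841/100)t+294372/25. Dividing through by 24531/100 gives the monic gcd t²+11t+48.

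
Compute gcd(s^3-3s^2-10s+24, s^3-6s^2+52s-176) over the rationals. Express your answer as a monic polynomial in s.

s-4

Repeated division with remainder:
  s^3-3s^2-10s+24 = (s^3-6s^2+52s-176) + (3s^2-62s+200)
  s^3-6s^2+52s-176 = ((1/3)s+44/9)(3s^2-62s+200) + ((2596/9)s-10384/9)
  3s^2-62s+200 = ((27/2596)s-225/1298)((2596/9)s-10384/9) + (0)
Last nonzero remainder: (2596/9)s-10384/9. Dividing through by 2596/9 gives the monic gcd s-4.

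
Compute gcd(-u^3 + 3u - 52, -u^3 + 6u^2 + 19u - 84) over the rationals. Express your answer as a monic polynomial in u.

u + 4

Apply the Euclidean algorithm:
  -u^3 + 3u - 52 = (-u^3 + 6u^2 + 19u - 84) + (-6u^2 - 16u + 32)
  -u^3 + 6u^2 + 19u - 84 = ((1/6)u - 13/9)(-6u^2 - 16u + 32) + (-(85/9)u - 340/9)
  -6u^2 - 16u + 32 = ((54/85)u - 72/85)(-(85/9)u - 340/9) + (0)
Last nonzero remainder: -(85/9)u - 340/9. Dividing through by -85/9 gives the monic gcd u + 4.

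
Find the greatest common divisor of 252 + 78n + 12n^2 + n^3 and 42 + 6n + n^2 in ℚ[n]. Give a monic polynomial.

Apply the Euclidean algorithm:
  n^3 + 12n^2 + 78n + 252 = (n + 6)(n^2 + 6n + 42) + (0)
The last nonzero remainder n^2 + 6n + 42 is already monic.

42 + 6n + n^2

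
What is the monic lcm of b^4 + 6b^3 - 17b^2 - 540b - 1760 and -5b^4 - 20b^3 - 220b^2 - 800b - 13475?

Euclidean algorithm in ℚ[b]:
  b^4 + 6b^3 - 17b^2 - 540b - 1760 = (-1/5)(-5b^4 - 20b^3 - 220b^2 - 800b - 13475) + (2b^3 - 61b^2 - 700b - 4455)
  -5b^4 - 20b^3 - 220b^2 - 800b - 13475 = (-(5/2)b - 345/4)(2b^3 - 61b^2 - 700b - 4455) + (-(28925/4)b^2 - (144625/2)b - 1590875/4)
  2b^3 - 61b^2 - 700b - 4455 = (-(8/28925)b + 324/28925)(-(28925/4)b^2 - (144625/2)b - 1590875/4) + (0)
Last nonzero remainder: -(28925/4)b^2 - (144625/2)b - 1590875/4. Dividing through by -28925/4 gives the monic gcd b^2 + 10b + 55.
Then lcm(f, g) = f·g / gcd(f, g); expanding and making the result monic gives the answer.

b^6 - 4b^4 - 144b^3 + 647b^2 - 15900b - 86240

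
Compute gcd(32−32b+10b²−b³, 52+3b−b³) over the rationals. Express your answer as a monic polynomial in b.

−4+b

Repeated division with remainder:
  −b³+10b²−32b+32 = (−b³+3b+52) + (10b²−35b−20)
  −b³+3b+52 = (−(1/10)b−7/20)(10b²−35b−20) + (−(45/4)b+45)
  10b²−35b−20 = (−(8/9)b−4/9)(−(45/4)b+45) + (0)
Last nonzero remainder: −(45/4)b+45. Dividing through by −45/4 gives the monic gcd b−4.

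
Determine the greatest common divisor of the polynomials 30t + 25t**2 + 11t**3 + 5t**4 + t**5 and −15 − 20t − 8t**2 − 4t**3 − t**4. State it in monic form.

15 + 5t + 3t**2 + t**3

Apply the Euclidean algorithm:
  t**5 + 5t**4 + 11t**3 + 25t**2 + 30t = (−t − 1)(−t**4 − 4t**3 − 8t**2 − 20t − 15) + (−t**3 − 3t**2 − 5t − 15)
  −t**4 − 4t**3 − 8t**2 − 20t − 15 = (t + 1)(−t**3 − 3t**2 − 5t − 15) + (0)
Last nonzero remainder: −t**3 − 3t**2 − 5t − 15. Dividing through by −1 gives the monic gcd t**3 + 3t**2 + 5t + 15.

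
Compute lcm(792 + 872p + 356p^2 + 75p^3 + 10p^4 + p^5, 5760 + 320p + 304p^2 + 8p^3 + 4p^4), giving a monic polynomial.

Euclidean algorithm in ℚ[p]:
  p^5 + 10p^4 + 75p^3 + 356p^2 + 872p + 792 = ((1/4)p + 2)(4p^4 + 8p^3 + 304p^2 + 320p + 5760) + (-17p^3 - 332p^2 - 1208p - 10728)
  4p^4 + 8p^3 + 304p^2 + 320p + 5760 = (-(4/17)p + 1192/289)(-17p^3 - 332p^2 - 1208p - 10728) + ((401456/289)p^2 + (802912/289)p + 14452416/289)
  -17p^3 - 332p^2 - 1208p - 10728 = (-(4913/401456)p - 43061/200728)((401456/289)p^2 + (802912/289)p + 14452416/289) + (0)
Last nonzero remainder: (401456/289)p^2 + (802912/289)p + 14452416/289. Dividing through by 401456/289 gives the monic gcd p^2 + 2p + 36.
Then lcm(f, g) = f·g / gcd(f, g); expanding and making the result monic gives the answer.

31680 + 34880p + 15032p^2 + 3872p^3 + 756p^4 + 115p^5 + 10p^6 + p^7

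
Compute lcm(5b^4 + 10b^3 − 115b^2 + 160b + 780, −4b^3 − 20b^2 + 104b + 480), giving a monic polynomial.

Euclidean algorithm in ℚ[b]:
  5b^4 + 10b^3 − 115b^2 + 160b + 780 = (−(5/4)b + 15/4)(−4b^3 − 20b^2 + 104b + 480) + (90b^2 + 370b − 1020)
  −4b^3 − 20b^2 + 104b + 480 = (−(2/45)b − 16/405)(90b^2 + 370b − 1020) + ((5936/81)b + 11872/27)
  90b^2 + 370b − 1020 = ((3645/2968)b − 6885/2968)((5936/81)b + 11872/27) + (0)
Last nonzero remainder: (5936/81)b + 11872/27. Dividing through by 5936/81 gives the monic gcd b + 6.
Then lcm(f, g) = f·g / gcd(f, g); expanding and making the result monic gives the answer.

b^6 + b^5 − 45b^4 + 15b^3 + 584b^2 − 796b − 3120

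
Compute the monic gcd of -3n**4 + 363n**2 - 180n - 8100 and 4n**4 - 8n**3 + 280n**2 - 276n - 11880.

n**2 - n - 30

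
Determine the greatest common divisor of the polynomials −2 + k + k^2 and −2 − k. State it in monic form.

Apply the Euclidean algorithm:
  k^2 + k − 2 = (−k + 1)(−k − 2) + (0)
Last nonzero remainder: −k − 2. Dividing through by −1 gives the monic gcd k + 2.

2 + k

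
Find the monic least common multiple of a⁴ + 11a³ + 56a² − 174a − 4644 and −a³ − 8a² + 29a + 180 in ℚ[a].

Euclidean algorithm in ℚ[a]:
  a⁴ + 11a³ + 56a² − 174a − 4644 = (−a − 3)(−a³ − 8a² + 29a + 180) + (61a² + 93a − 4104)
  −a³ − 8a² + 29a + 180 = (−(1/61)a − 395/3721)(61a² + 93a − 4104) + (−(105700/3721)a − 951300/3721)
  61a² + 93a − 4104 = (−(226981/105700)a + 424194/26425)(−(105700/3721)a − 951300/3721) + (0)
Last nonzero remainder: −(105700/3721)a − 951300/3721. Dividing through by −105700/3721 gives the monic gcd a + 9.
Then lcm(f, g) = f·g / gcd(f, g); expanding and making the result monic gives the answer.

a⁶ + 10a⁵ + 25a⁴ − 450a³ − 5590a² + 8124a + 92880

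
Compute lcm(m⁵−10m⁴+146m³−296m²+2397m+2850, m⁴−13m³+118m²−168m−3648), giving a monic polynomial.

Repeated division with remainder:
  m⁵−10m⁴+146m³−296m²+2397m+2850 = (m+3)(m⁴−13m³+118m²−168m−3648) + (67m³−482m²+6549m+13794)
  m⁴−13m³+118m²−168m−3648 = ((1/67)m−389/4489)(67m³−482m²+6549m+13794) + (−(96579/4489)m²+(869211/4489)m−11010006/4489)
  67m³−482m²+6549m+13794 = (−(300763/96579)m−543169/96579)(−(96579/4489)m²+(869211/4489)m−11010006/4489) + (0)
Last nonzero remainder: −(96579/4489)m²+(869211/4489)m−11010006/4489. Dividing through by −96579/4489 gives the monic gcd m²−9m+114.
Then lcm(f, g) = f·g / gcd(f, g); expanding and making the result monic gives the answer.

m⁷−14m⁶+154m⁵−560m⁴−1091m³+2734m²−88104m−91200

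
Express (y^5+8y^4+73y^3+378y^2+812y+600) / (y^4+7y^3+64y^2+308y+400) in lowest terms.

(y^2+5y+6)/(y+4)

Euclidean algorithm in ℚ[y]:
  y^5+8y^4+73y^3+378y^2+812y+600 = (y+1)(y^4+7y^3+64y^2+308y+400) + (2y^3+6y^2+104y+200)
  y^4+7y^3+64y^2+308y+400 = ((1/2)y+2)(2y^3+6y^2+104y+200) + (0)
Last nonzero remainder: 2y^3+6y^2+104y+200. Dividing through by 2 gives the monic gcd y^3+3y^2+52y+100.
Cancel y^3+3y^2+52y+100 from numerator and denominator to get the reduced form.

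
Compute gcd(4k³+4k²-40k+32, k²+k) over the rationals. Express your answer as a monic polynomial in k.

By polynomial division,
  4k³+4k²-40k+32 = (4k)(k²+k) + (-40k+32)
  k²+k = (-(1/40)k-9/200)(-40k+32) + (36/25)
  -40k+32 = (-(250/9)k+200/9)(36/25) + (0)
The last nonzero remainder is the constant 36/25, so the polynomials are coprime and gcd = 1.

1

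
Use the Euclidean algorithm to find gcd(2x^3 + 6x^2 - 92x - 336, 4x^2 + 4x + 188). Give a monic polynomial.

1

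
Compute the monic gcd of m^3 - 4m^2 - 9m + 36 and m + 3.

Apply the Euclidean algorithm:
  m^3 - 4m^2 - 9m + 36 = (m^2 - 7m + 12)(m + 3) + (0)
The last nonzero remainder m + 3 is already monic.

m + 3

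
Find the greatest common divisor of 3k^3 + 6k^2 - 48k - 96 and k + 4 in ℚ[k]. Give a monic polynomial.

Euclidean algorithm in ℚ[k]:
  3k^3 + 6k^2 - 48k - 96 = (3k^2 - 6k - 24)(k + 4) + (0)
The last nonzero remainder k + 4 is already monic.

k + 4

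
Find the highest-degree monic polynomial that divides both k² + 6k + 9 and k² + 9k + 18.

k + 3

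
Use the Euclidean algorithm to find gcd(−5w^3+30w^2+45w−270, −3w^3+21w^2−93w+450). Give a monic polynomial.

w−6

By polynomial division,
  −5w^3+30w^2+45w−270 = (5/3)(−3w^3+21w^2−93w+450) + (−5w^2+200w−1020)
  −3w^3+21w^2−93w+450 = ((3/5)w+99/5)(−5w^2+200w−1020) + (−3441w+20646)
  −5w^2+200w−1020 = ((5/3441)w−170/3441)(−3441w+20646) + (0)
Last nonzero remainder: −3441w+20646. Dividing through by −3441 gives the monic gcd w−6.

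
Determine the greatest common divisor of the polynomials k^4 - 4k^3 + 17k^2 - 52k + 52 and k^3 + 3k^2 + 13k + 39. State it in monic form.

Apply the Euclidean algorithm:
  k^4 - 4k^3 + 17k^2 - 52k + 52 = (k - 7)(k^3 + 3k^2 + 13k + 39) + (25k^2 + 325)
  k^3 + 3k^2 + 13k + 39 = ((1/25)k + 3/25)(25k^2 + 325) + (0)
Last nonzero remainder: 25k^2 + 325. Dividing through by 25 gives the monic gcd k^2 + 13.

k^2 + 13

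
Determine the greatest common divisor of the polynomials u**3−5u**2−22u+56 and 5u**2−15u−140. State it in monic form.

u**2−3u−28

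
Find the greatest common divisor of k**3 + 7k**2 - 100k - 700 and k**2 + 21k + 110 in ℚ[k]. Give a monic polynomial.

k + 10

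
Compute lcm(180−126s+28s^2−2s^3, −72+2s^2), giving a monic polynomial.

Repeated division with remainder:
  −2s^3+28s^2−126s+180 = (−s+14)(2s^2−72) + (−198s+1188)
  2s^2−72 = (−(1/99)s−2/33)(−198s+1188) + (0)
Last nonzero remainder: −198s+1188. Dividing through by −198 gives the monic gcd s−6.
Then lcm(f, g) = f·g / gcd(f, g); expanding and making the result monic gives the answer.

−540+288s−21s^2−8s^3+s^4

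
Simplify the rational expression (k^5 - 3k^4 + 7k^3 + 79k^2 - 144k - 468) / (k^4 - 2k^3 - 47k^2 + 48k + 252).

Euclidean algorithm in ℚ[k]:
  k^5 - 3k^4 + 7k^3 + 79k^2 - 144k - 468 = (k - 1)(k^4 - 2k^3 - 47k^2 + 48k + 252) + (52k^3 - 16k^2 - 348k - 216)
  k^4 - 2k^3 - 47k^2 + 48k + 252 = ((1/52)k - 11/338)(52k^3 - 16k^2 - 348k - 216) + (-(6900/169)k^2 + (6900/169)k + 41400/169)
  52k^3 - 16k^2 - 348k - 216 = (-(2197/1725)k - 507/575)(-(6900/169)k^2 + (6900/169)k + 41400/169) + (0)
Last nonzero remainder: -(6900/169)k^2 + (6900/169)k + 41400/169. Dividing through by -6900/169 gives the monic gcd k^2 - k - 6.
Cancel k^2 - k - 6 from numerator and denominator to get the reduced form.

(k^3 - 2k^2 + 11k + 78)/(k^2 - k - 42)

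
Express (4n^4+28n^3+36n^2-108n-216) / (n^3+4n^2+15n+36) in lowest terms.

By polynomial division,
  4n^4+28n^3+36n^2-108n-216 = (4n+12)(n^3+4n^2+15n+36) + (-72n^2-432n-648)
  n^3+4n^2+15n+36 = (-(1/72)n+1/36)(-72n^2-432n-648) + (18n+54)
  -72n^2-432n-648 = (-4n-12)(18n+54) + (0)
Last nonzero remainder: 18n+54. Dividing through by 18 gives the monic gcd n+3.
Cancel n+3 from numerator and denominator to get the reduced form.

(4n^3+16n^2-12n-72)/(n^2+n+12)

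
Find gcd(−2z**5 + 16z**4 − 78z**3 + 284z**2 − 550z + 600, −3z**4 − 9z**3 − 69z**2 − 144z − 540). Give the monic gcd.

z**2 − z + 15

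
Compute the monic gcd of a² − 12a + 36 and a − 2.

1

Euclidean algorithm in ℚ[a]:
  a² − 12a + 36 = (a − 10)(a − 2) + (16)
  a − 2 = ((1/16)a − 1/8)(16) + (0)
The last nonzero remainder is the constant 16, so the polynomials are coprime and gcd = 1.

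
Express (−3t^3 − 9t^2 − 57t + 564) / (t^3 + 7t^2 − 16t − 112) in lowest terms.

(−3t^2 − 21t − 141)/(t^2 + 11t + 28)

Repeated division with remainder:
  −3t^3 − 9t^2 − 57t + 564 = (−3)(t^3 + 7t^2 − 16t − 112) + (12t^2 − 105t + 228)
  t^3 + 7t^2 − 16t − 112 = ((1/12)t + 21/16)(12t^2 − 105t + 228) + ((1645/16)t − 1645/4)
  12t^2 − 105t + 228 = ((192/1645)t − 912/1645)((1645/16)t − 1645/4) + (0)
Last nonzero remainder: (1645/16)t − 1645/4. Dividing through by 1645/16 gives the monic gcd t − 4.
Cancel t − 4 from numerator and denominator to get the reduced form.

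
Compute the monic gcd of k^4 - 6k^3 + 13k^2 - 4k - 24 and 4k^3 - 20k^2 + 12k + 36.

k^2 - 2k - 3

Apply the Euclidean algorithm:
  k^4 - 6k^3 + 13k^2 - 4k - 24 = ((1/4)k - 1/4)(4k^3 - 20k^2 + 12k + 36) + (5k^2 - 10k - 15)
  4k^3 - 20k^2 + 12k + 36 = ((4/5)k - 12/5)(5k^2 - 10k - 15) + (0)
Last nonzero remainder: 5k^2 - 10k - 15. Dividing through by 5 gives the monic gcd k^2 - 2k - 3.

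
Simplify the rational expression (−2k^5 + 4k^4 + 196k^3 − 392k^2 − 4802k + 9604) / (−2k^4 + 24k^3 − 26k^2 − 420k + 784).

By polynomial division,
  −2k^5 + 4k^4 + 196k^3 − 392k^2 − 4802k + 9604 = (k + 10)(−2k^4 + 24k^3 − 26k^2 − 420k + 784) + (−18k^3 + 288k^2 − 1386k + 1764)
  −2k^4 + 24k^3 − 26k^2 − 420k + 784 = ((1/9)k + 4/9)(−18k^3 + 288k^2 − 1386k + 1764) + (0)
Last nonzero remainder: −18k^3 + 288k^2 − 1386k + 1764. Dividing through by −18 gives the monic gcd k^3 − 16k^2 + 77k − 98.
Cancel k^3 − 16k^2 + 77k − 98 from numerator and denominator to get the reduced form.

(k^2 + 14k + 49)/(k + 4)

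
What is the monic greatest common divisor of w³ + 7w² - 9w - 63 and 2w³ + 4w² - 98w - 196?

Repeated division with remainder:
  w³ + 7w² - 9w - 63 = (1/2)(2w³ + 4w² - 98w - 196) + (5w² + 40w + 35)
  2w³ + 4w² - 98w - 196 = ((2/5)w - 12/5)(5w² + 40w + 35) + (-16w - 112)
  5w² + 40w + 35 = (-(5/16)w - 5/16)(-16w - 112) + (0)
Last nonzero remainder: -16w - 112. Dividing through by -16 gives the monic gcd w + 7.

w + 7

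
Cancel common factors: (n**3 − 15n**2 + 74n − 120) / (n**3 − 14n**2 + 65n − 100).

(n − 6)/(n − 5)

Repeated division with remainder:
  n**3 − 15n**2 + 74n − 120 = (n**3 − 14n**2 + 65n − 100) + (−n**2 + 9n − 20)
  n**3 − 14n**2 + 65n − 100 = (−n + 5)(−n**2 + 9n − 20) + (0)
Last nonzero remainder: −n**2 + 9n − 20. Dividing through by −1 gives the monic gcd n**2 − 9n + 20.
Cancel n**2 − 9n + 20 from numerator and denominator to get the reduced form.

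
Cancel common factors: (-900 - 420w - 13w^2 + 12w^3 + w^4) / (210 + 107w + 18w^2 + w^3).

(-180 - 48w + 7w^2 + w^3)/(42 + 13w + w^2)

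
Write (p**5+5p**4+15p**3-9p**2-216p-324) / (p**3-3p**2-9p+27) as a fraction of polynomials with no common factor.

(p**3+5p**2+24p+36)/(p-3)

By polynomial division,
  p**5+5p**4+15p**3-9p**2-216p-324 = (p**2+8p+48)(p**3-3p**2-9p+27) + (180p**2-1620)
  p**3-3p**2-9p+27 = ((1/180)p-1/60)(180p**2-1620) + (0)
Last nonzero remainder: 180p**2-1620. Dividing through by 180 gives the monic gcd p**2-9.
Cancel p**2-9 from numerator and denominator to get the reduced form.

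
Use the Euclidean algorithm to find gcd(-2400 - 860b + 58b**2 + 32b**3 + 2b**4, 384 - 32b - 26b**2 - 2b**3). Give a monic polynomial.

Apply the Euclidean algorithm:
  2b**4 + 32b**3 + 58b**2 - 860b - 2400 = (-b - 3)(-2b**3 - 26b**2 - 32b + 384) + (-52b**2 - 572b - 1248)
  -2b**3 - 26b**2 - 32b + 384 = ((1/26)b + 1/13)(-52b**2 - 572b - 1248) + (60b + 480)
  -52b**2 - 572b - 1248 = (-(13/15)b - 13/5)(60b + 480) + (0)
Last nonzero remainder: 60b + 480. Dividing through by 60 gives the monic gcd b + 8.

8 + b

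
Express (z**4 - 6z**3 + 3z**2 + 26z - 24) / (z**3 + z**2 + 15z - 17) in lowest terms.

Apply the Euclidean algorithm:
  z**4 - 6z**3 + 3z**2 + 26z - 24 = (z - 7)(z**3 + z**2 + 15z - 17) + (-5z**2 + 148z - 143)
  z**3 + z**2 + 15z - 17 = (-(1/5)z - 153/25)(-5z**2 + 148z - 143) + ((22304/25)z - 22304/25)
  -5z**2 + 148z - 143 = (-(125/22304)z + 3575/22304)((22304/25)z - 22304/25) + (0)
Last nonzero remainder: (22304/25)z - 22304/25. Dividing through by 22304/25 gives the monic gcd z - 1.
Cancel z - 1 from numerator and denominator to get the reduced form.

(z**3 - 5z**2 - 2z + 24)/(z**2 + 2z + 17)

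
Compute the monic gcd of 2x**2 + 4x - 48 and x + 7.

1

Repeated division with remainder:
  2x**2 + 4x - 48 = (2x - 10)(x + 7) + (22)
  x + 7 = ((1/22)x + 7/22)(22) + (0)
The last nonzero remainder is the constant 22, so the polynomials are coprime and gcd = 1.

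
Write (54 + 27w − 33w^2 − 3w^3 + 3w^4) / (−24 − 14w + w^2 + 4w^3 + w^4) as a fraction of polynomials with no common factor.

(−9 − 6w + 3w^2)/(4 + 3w + w^2)

Repeated division with remainder:
  3w^4 − 3w^3 − 33w^2 + 27w + 54 = (3)(w^4 + 4w^3 + w^2 − 14w − 24) + (−15w^3 − 36w^2 + 69w + 126)
  w^4 + 4w^3 + w^2 − 14w − 24 = (−(1/15)w − 8/75)(−15w^3 − 36w^2 + 69w + 126) + ((44/25)w^2 + (44/25)w − 264/25)
  −15w^3 − 36w^2 + 69w + 126 = (−(375/44)w − 525/44)((44/25)w^2 + (44/25)w − 264/25) + (0)
Last nonzero remainder: (44/25)w^2 + (44/25)w − 264/25. Dividing through by 44/25 gives the monic gcd w^2 + w − 6.
Cancel w^2 + w − 6 from numerator and denominator to get the reduced form.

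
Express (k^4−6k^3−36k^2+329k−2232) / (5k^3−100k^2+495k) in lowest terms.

(k^3+3k^2−9k+248)/(5k^2−55k)

Euclidean algorithm in ℚ[k]:
  k^4−6k^3−36k^2+329k−2232 = ((1/5)k+14/5)(5k^3−100k^2+495k) + (145k^2−1057k−2232)
  5k^3−100k^2+495k = ((1/29)k−1843/4205)(145k^2−1057k−2232) + ((457064/4205)k−4113576/4205)
  145k^2−1057k−2232 = ((609725/457064)k+4205/1843)((457064/4205)k−4113576/4205) + (0)
Last nonzero remainder: (457064/4205)k−4113576/4205. Dividing through by 457064/4205 gives the monic gcd k−9.
Cancel k−9 from numerator and denominator to get the reduced form.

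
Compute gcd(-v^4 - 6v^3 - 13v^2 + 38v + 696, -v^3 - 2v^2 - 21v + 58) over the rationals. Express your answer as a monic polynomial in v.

Apply the Euclidean algorithm:
  -v^4 - 6v^3 - 13v^2 + 38v + 696 = (v + 4)(-v^3 - 2v^2 - 21v + 58) + (16v^2 + 64v + 464)
  -v^3 - 2v^2 - 21v + 58 = (-(1/16)v + 1/8)(16v^2 + 64v + 464) + (0)
Last nonzero remainder: 16v^2 + 64v + 464. Dividing through by 16 gives the monic gcd v^2 + 4v + 29.

v^2 + 4v + 29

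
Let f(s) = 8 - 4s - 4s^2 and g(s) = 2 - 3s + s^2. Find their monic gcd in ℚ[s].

Apply the Euclidean algorithm:
  -4s^2 - 4s + 8 = (-4)(s^2 - 3s + 2) + (-16s + 16)
  s^2 - 3s + 2 = (-(1/16)s + 1/8)(-16s + 16) + (0)
Last nonzero remainder: -16s + 16. Dividing through by -16 gives the monic gcd s - 1.

-1 + s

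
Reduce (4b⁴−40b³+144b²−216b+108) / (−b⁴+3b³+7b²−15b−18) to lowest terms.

Apply the Euclidean algorithm:
  4b⁴−40b³+144b²−216b+108 = (−4)(−b⁴+3b³+7b²−15b−18) + (−28b³+172b²−276b+36)
  −b⁴+3b³+7b²−15b−18 = ((1/28)b+11/98)(−28b³+172b²−276b+36) + (−(120/49)b²+(720/49)b−1080/49)
  −28b³+172b²−276b+36 = ((343/30)b−49/30)(−(120/49)b²+(720/49)b−1080/49) + (0)
Last nonzero remainder: −(120/49)b²+(720/49)b−1080/49. Dividing through by −120/49 gives the monic gcd b²−6b+9.
Cancel b²−6b+9 from numerator and denominator to get the reduced form.

(−4b²+16b−12)/(b²+3b+2)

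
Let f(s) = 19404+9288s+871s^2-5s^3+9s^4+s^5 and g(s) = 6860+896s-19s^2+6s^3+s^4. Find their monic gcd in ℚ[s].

98-11s+s^2

Repeated division with remainder:
  s^5+9s^4-5s^3+871s^2+9288s+19404 = (s+3)(s^4+6s^3-19s^2+896s+6860) + (-4s^3+32s^2-260s-1176)
  s^4+6s^3-19s^2+896s+6860 = (-(1/4)s-7/2)(-4s^3+32s^2-260s-1176) + (28s^2-308s+2744)
  -4s^3+32s^2-260s-1176 = (-(1/7)s-3/7)(28s^2-308s+2744) + (0)
Last nonzero remainder: 28s^2-308s+2744. Dividing through by 28 gives the monic gcd s^2-11s+98.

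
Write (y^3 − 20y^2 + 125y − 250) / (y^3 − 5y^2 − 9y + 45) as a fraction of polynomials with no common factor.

(y^2 − 15y + 50)/(y^2 − 9)

Apply the Euclidean algorithm:
  y^3 − 20y^2 + 125y − 250 = (y^3 − 5y^2 − 9y + 45) + (−15y^2 + 134y − 295)
  y^3 − 5y^2 − 9y + 45 = (−(1/15)y − 59/225)(−15y^2 + 134y − 295) + ((1456/225)y − 1456/45)
  −15y^2 + 134y − 295 = (−(3375/1456)y + 13275/1456)((1456/225)y − 1456/45) + (0)
Last nonzero remainder: (1456/225)y − 1456/45. Dividing through by 1456/225 gives the monic gcd y − 5.
Cancel y − 5 from numerator and denominator to get the reduced form.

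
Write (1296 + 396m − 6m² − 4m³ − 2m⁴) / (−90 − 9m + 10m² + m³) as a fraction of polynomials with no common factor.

Repeated division with remainder:
  −2m⁴ − 4m³ − 6m² + 396m + 1296 = (−2m + 16)(m³ + 10m² − 9m − 90) + (−184m² + 360m + 2736)
  m³ + 10m² − 9m − 90 = (−(1/184)m − 275/4232)(−184m² + 360m + 2736) + ((15480/529)m + 46440/529)
  −184m² + 360m + 2736 = (−(12167/1935)m + 20102/645)((15480/529)m + 46440/529) + (0)
Last nonzero remainder: (15480/529)m + 46440/529. Dividing through by 15480/529 gives the monic gcd m + 3.
Cancel m + 3 from numerator and denominator to get the reduced form.

(432 − 12m + 2m² − 2m³)/(−30 + 7m + m²)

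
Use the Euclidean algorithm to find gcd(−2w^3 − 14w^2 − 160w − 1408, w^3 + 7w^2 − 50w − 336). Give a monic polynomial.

Repeated division with remainder:
  −2w^3 − 14w^2 − 160w − 1408 = (−2)(w^3 + 7w^2 − 50w − 336) + (−260w − 2080)
  w^3 + 7w^2 − 50w − 336 = (−(1/260)w^2 + (1/260)w + 21/130)(−260w − 2080) + (0)
Last nonzero remainder: −260w − 2080. Dividing through by −260 gives the monic gcd w + 8.

w + 8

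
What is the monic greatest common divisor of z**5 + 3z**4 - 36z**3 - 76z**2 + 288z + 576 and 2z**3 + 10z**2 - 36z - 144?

Apply the Euclidean algorithm:
  z**5 + 3z**4 - 36z**3 - 76z**2 + 288z + 576 = ((1/2)z**2 - z - 4)(2z**3 + 10z**2 - 36z - 144) + (0)
Last nonzero remainder: 2z**3 + 10z**2 - 36z - 144. Dividing through by 2 gives the monic gcd z**3 + 5z**2 - 18z - 72.

z**3 + 5z**2 - 18z - 72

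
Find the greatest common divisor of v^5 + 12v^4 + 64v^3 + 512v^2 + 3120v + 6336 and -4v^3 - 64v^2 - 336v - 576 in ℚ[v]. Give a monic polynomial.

Repeated division with remainder:
  v^5 + 12v^4 + 64v^3 + 512v^2 + 3120v + 6336 = (-(1/4)v^2 + v - 11)(-4v^3 - 64v^2 - 336v - 576) + (0)
Last nonzero remainder: -4v^3 - 64v^2 - 336v - 576. Dividing through by -4 gives the monic gcd v^3 + 16v^2 + 84v + 144.

v^3 + 16v^2 + 84v + 144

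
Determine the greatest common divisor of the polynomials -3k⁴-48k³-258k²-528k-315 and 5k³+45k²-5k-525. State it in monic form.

k²+12k+35

Apply the Euclidean algorithm:
  -3k⁴-48k³-258k²-528k-315 = (-(3/5)k-21/5)(5k³+45k²-5k-525) + (-72k²-864k-2520)
  5k³+45k²-5k-525 = (-(5/72)k+5/24)(-72k²-864k-2520) + (0)
Last nonzero remainder: -72k²-864k-2520. Dividing through by -72 gives the monic gcd k²+12k+35.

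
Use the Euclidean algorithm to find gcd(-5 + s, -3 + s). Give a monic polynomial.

1

Apply the Euclidean algorithm:
  s - 5 = (s - 3) + (-2)
  s - 3 = (-(1/2)s + 3/2)(-2) + (0)
The last nonzero remainder is the constant -2, so the polynomials are coprime and gcd = 1.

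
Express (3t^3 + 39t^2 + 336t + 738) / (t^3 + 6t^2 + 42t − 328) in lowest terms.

(3t + 9)/(t − 4)

Euclidean algorithm in ℚ[t]:
  3t^3 + 39t^2 + 336t + 738 = (3)(t^3 + 6t^2 + 42t − 328) + (21t^2 + 210t + 1722)
  t^3 + 6t^2 + 42t − 328 = ((1/21)t − 4/21)(21t^2 + 210t + 1722) + (0)
Last nonzero remainder: 21t^2 + 210t + 1722. Dividing through by 21 gives the monic gcd t^2 + 10t + 82.
Cancel t^2 + 10t + 82 from numerator and denominator to get the reduced form.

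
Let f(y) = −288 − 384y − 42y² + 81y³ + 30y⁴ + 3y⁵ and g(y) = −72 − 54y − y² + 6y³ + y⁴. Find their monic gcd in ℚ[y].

12 + 7y + y²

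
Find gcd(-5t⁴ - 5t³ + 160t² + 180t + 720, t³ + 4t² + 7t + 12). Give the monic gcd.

t² + t + 4

Repeated division with remainder:
  -5t⁴ - 5t³ + 160t² + 180t + 720 = (-5t + 15)(t³ + 4t² + 7t + 12) + (135t² + 135t + 540)
  t³ + 4t² + 7t + 12 = ((1/135)t + 1/45)(135t² + 135t + 540) + (0)
Last nonzero remainder: 135t² + 135t + 540. Dividing through by 135 gives the monic gcd t² + t + 4.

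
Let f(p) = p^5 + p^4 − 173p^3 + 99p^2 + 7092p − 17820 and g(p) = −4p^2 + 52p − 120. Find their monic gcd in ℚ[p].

p^2 − 13p + 30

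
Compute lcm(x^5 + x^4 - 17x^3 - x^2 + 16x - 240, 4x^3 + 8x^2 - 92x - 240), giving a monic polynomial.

x^6 - 4x^5 - 22x^4 + 84x^3 + 21x^2 - 320x + 1200

Apply the Euclidean algorithm:
  x^5 + x^4 - 17x^3 - x^2 + 16x - 240 = ((1/4)x^2 - (1/4)x + 2)(4x^3 + 8x^2 - 92x - 240) + (20x^2 + 140x + 240)
  4x^3 + 8x^2 - 92x - 240 = ((1/5)x - 1)(20x^2 + 140x + 240) + (0)
Last nonzero remainder: 20x^2 + 140x + 240. Dividing through by 20 gives the monic gcd x^2 + 7x + 12.
Then lcm(f, g) = f·g / gcd(f, g); expanding and making the result monic gives the answer.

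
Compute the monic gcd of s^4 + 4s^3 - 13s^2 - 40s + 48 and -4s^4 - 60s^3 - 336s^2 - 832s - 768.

Euclidean algorithm in ℚ[s]:
  s^4 + 4s^3 - 13s^2 - 40s + 48 = (-1/4)(-4s^4 - 60s^3 - 336s^2 - 832s - 768) + (-11s^3 - 97s^2 - 248s - 144)
  -4s^4 - 60s^3 - 336s^2 - 832s - 768 = ((4/11)s + 272/121)(-11s^3 - 97s^2 - 248s - 144) + (-(3360/121)s^2 - (26880/121)s - 53760/121)
  -11s^3 - 97s^2 - 248s - 144 = ((1331/3360)s + 363/1120)(-(3360/121)s^2 - (26880/121)s - 53760/121) + (0)
Last nonzero remainder: -(3360/121)s^2 - (26880/121)s - 53760/121. Dividing through by -3360/121 gives the monic gcd s^2 + 8s + 16.

s^2 + 8s + 16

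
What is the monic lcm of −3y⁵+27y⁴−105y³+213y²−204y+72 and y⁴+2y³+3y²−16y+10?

y⁷−5y⁶+9y⁵−21y⁴+134y³−462y²+584y−240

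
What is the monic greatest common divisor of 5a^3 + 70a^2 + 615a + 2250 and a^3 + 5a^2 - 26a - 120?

a + 6

Euclidean algorithm in ℚ[a]:
  5a^3 + 70a^2 + 615a + 2250 = (5)(a^3 + 5a^2 - 26a - 120) + (45a^2 + 745a + 2850)
  a^3 + 5a^2 - 26a - 120 = ((1/45)a - 104/405)(45a^2 + 745a + 2850) + ((8260/81)a + 16520/27)
  45a^2 + 745a + 2850 = ((729/1652)a + 7695/1652)((8260/81)a + 16520/27) + (0)
Last nonzero remainder: (8260/81)a + 16520/27. Dividing through by 8260/81 gives the monic gcd a + 6.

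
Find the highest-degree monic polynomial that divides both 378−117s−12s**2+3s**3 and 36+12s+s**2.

Euclidean algorithm in ℚ[s]:
  3s**3−12s**2−117s+378 = (3s−48)(s**2+12s+36) + (351s+2106)
  s**2+12s+36 = ((1/351)s+2/117)(351s+2106) + (0)
Last nonzero remainder: 351s+2106. Dividing through by 351 gives the monic gcd s+6.

6+s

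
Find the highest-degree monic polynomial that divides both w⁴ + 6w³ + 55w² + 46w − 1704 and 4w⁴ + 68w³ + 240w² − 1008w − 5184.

Repeated division with remainder:
  w⁴ + 6w³ + 55w² + 46w − 1704 = (1/4)(4w⁴ + 68w³ + 240w² − 1008w − 5184) + (−11w³ − 5w² + 298w − 408)
  4w⁴ + 68w³ + 240w² − 1008w − 5184 = (−(4/11)w − 728/121)(−11w³ − 5w² + 298w − 408) + ((38512/121)w² + (77024/121)w − 924288/121)
  −11w³ − 5w² + 298w − 408 = (−(1331/38512)w + 2057/38512)((38512/121)w² + (77024/121)w − 924288/121) + (0)
Last nonzero remainder: (38512/121)w² + (77024/121)w − 924288/121. Dividing through by 38512/121 gives the monic gcd w² + 2w − 24.

w² + 2w − 24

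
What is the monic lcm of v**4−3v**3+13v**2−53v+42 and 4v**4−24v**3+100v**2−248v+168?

Apply the Euclidean algorithm:
  v**4−3v**3+13v**2−53v+42 = (1/4)(4v**4−24v**3+100v**2−248v+168) + (3v**3−12v**2+9v)
  4v**4−24v**3+100v**2−248v+168 = ((4/3)v−8/3)(3v**3−12v**2+9v) + (56v**2−224v+168)
  3v**3−12v**2+9v = ((3/56)v)(56v**2−224v+168) + (0)
Last nonzero remainder: 56v**2−224v+168. Dividing through by 56 gives the monic gcd v**2−4v+3.
Then lcm(f, g) = f·g / gcd(f, g); expanding and making the result monic gives the answer.

v**6−5v**5+33v**4−121v**3+330v**2−826v+588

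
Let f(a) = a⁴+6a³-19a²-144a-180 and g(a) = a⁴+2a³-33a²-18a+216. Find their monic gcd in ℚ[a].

Euclidean algorithm in ℚ[a]:
  a⁴+6a³-19a²-144a-180 = (a⁴+2a³-33a²-18a+216) + (4a³+14a²-126a-396)
  a⁴+2a³-33a²-18a+216 = ((1/4)a-3/8)(4a³+14a²-126a-396) + ((15/4)a²+(135/4)a+135/2)
  4a³+14a²-126a-396 = ((16/15)a-88/15)((15/4)a²+(135/4)a+135/2) + (0)
Last nonzero remainder: (15/4)a²+(135/4)a+135/2. Dividing through by 15/4 gives the monic gcd a²+9a+18.

a²+9a+18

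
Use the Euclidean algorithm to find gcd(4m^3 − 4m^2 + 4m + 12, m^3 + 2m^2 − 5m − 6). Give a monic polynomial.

Apply the Euclidean algorithm:
  4m^3 − 4m^2 + 4m + 12 = (4)(m^3 + 2m^2 − 5m − 6) + (−12m^2 + 24m + 36)
  m^3 + 2m^2 − 5m − 6 = (−(1/12)m − 1/3)(−12m^2 + 24m + 36) + (6m + 6)
  −12m^2 + 24m + 36 = (−2m + 6)(6m + 6) + (0)
Last nonzero remainder: 6m + 6. Dividing through by 6 gives the monic gcd m + 1.

m + 1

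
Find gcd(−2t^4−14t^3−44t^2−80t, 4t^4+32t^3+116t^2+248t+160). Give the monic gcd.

By polynomial division,
  −2t^4−14t^3−44t^2−80t = (−1/2)(4t^4+32t^3+116t^2+248t+160) + (2t^3+14t^2+44t+80)
  4t^4+32t^3+116t^2+248t+160 = (2t+2)(2t^3+14t^2+44t+80) + (0)
Last nonzero remainder: 2t^3+14t^2+44t+80. Dividing through by 2 gives the monic gcd t^3+7t^2+22t+40.

t^3+7t^2+22t+40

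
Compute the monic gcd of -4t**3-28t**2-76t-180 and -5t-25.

t+5

Repeated division with remainder:
  -4t**3-28t**2-76t-180 = ((4/5)t**2+(8/5)t+36/5)(-5t-25) + (0)
Last nonzero remainder: -5t-25. Dividing through by -5 gives the monic gcd t+5.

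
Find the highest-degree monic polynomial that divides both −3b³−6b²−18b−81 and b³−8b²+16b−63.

b²−b+9

Repeated division with remainder:
  −3b³−6b²−18b−81 = (−3)(b³−8b²+16b−63) + (−30b²+30b−270)
  b³−8b²+16b−63 = (−(1/30)b+7/30)(−30b²+30b−270) + (0)
Last nonzero remainder: −30b²+30b−270. Dividing through by −30 gives the monic gcd b²−b+9.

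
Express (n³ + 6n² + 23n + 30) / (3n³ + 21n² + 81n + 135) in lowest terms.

(n + 2)/(3n + 9)

Repeated division with remainder:
  n³ + 6n² + 23n + 30 = (1/3)(3n³ + 21n² + 81n + 135) + (-n² - 4n - 15)
  3n³ + 21n² + 81n + 135 = (-3n - 9)(-n² - 4n - 15) + (0)
Last nonzero remainder: -n² - 4n - 15. Dividing through by -1 gives the monic gcd n² + 4n + 15.
Cancel n² + 4n + 15 from numerator and denominator to get the reduced form.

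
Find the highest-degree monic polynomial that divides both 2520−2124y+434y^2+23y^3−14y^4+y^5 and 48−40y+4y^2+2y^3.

Euclidean algorithm in ℚ[y]:
  y^5−14y^4+23y^3+434y^2−2124y+2520 = ((1/2)y^2−8y+75/2)(2y^3+4y^2−40y+48) + (−60y^2−240y+720)
  2y^3+4y^2−40y+48 = (−(1/30)y+1/15)(−60y^2−240y+720) + (0)
Last nonzero remainder: −60y^2−240y+720. Dividing through by −60 gives the monic gcd y^2+4y−12.

−12+4y+y^2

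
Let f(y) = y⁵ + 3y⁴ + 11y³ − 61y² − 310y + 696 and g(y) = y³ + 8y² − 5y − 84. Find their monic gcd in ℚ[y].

By polynomial division,
  y⁵ + 3y⁴ + 11y³ − 61y² − 310y + 696 = (y² − 5y + 56)(y³ + 8y² − 5y − 84) + (−450y² − 450y + 5400)
  y³ + 8y² − 5y − 84 = (−(1/450)y − 7/450)(−450y² − 450y + 5400) + (0)
Last nonzero remainder: −450y² − 450y + 5400. Dividing through by −450 gives the monic gcd y² + y − 12.

y² + y − 12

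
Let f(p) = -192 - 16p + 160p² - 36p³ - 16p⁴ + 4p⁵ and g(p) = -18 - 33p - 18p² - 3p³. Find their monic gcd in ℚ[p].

3 + 4p + p²

Apply the Euclidean algorithm:
  4p⁵ - 16p⁴ - 36p³ + 160p² - 16p - 192 = (-(4/3)p² + (40/3)p - 160/3)(-3p³ - 18p² - 33p - 18) + (-384p² - 1536p - 1152)
  -3p³ - 18p² - 33p - 18 = ((1/128)p + 1/64)(-384p² - 1536p - 1152) + (0)
Last nonzero remainder: -384p² - 1536p - 1152. Dividing through by -384 gives the monic gcd p² + 4p + 3.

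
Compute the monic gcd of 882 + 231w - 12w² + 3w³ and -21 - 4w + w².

3 + w

Euclidean algorithm in ℚ[w]:
  3w³ - 12w² + 231w + 882 = (3w)(w² - 4w - 21) + (294w + 882)
  w² - 4w - 21 = ((1/294)w - 1/42)(294w + 882) + (0)
Last nonzero remainder: 294w + 882. Dividing through by 294 gives the monic gcd w + 3.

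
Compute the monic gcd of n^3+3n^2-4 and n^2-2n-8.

Euclidean algorithm in ℚ[n]:
  n^3+3n^2-4 = (n+5)(n^2-2n-8) + (18n+36)
  n^2-2n-8 = ((1/18)n-2/9)(18n+36) + (0)
Last nonzero remainder: 18n+36. Dividing through by 18 gives the monic gcd n+2.

n+2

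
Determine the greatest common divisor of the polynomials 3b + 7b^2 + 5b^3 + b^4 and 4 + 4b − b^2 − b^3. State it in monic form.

Apply the Euclidean algorithm:
  b^4 + 5b^3 + 7b^2 + 3b = (−b − 4)(−b^3 − b^2 + 4b + 4) + (7b^2 + 23b + 16)
  −b^3 − b^2 + 4b + 4 = (−(1/7)b + 16/49)(7b^2 + 23b + 16) + (−(60/49)b − 60/49)
  7b^2 + 23b + 16 = (−(343/60)b − 196/15)(−(60/49)b − 60/49) + (0)
Last nonzero remainder: −(60/49)b − 60/49. Dividing through by −60/49 gives the monic gcd b + 1.

1 + b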